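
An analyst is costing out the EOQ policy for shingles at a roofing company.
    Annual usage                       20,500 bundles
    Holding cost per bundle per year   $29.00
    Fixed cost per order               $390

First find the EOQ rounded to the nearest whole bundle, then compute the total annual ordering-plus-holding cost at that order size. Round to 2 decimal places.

$21,533.93

2DS/H = 2·20,500·390/29 = 551,379.31
EOQ = √551,379.31 ≈ 742.55 → Q = 743 bundles
Ordering: D/Q × S = 20,500/743 × $390 = $10,760.43
Holding:  Q/2 × H = 743/2 × $29 = $10,773.50
Total = $10,760.43 + $10,773.50 = $21,533.93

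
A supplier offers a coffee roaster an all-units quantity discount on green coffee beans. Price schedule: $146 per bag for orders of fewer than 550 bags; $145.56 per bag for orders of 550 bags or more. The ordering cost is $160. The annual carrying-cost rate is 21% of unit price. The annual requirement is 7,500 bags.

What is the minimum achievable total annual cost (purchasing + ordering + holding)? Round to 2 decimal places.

H₁ = 21%×$146 = $30.6600;  H₂ = 21%×$145.56 = $30.5676
EOQ₁ = √(2×7,500×160/30.6600) = 279.78  (< 550, feasible at tier 1)
EOQ₂ = √(2×7,500×160/30.5676) = 280.20  (< 550 → use Q = 550 at tier-2 price)
TC(tier 1 (EOQ₁), Q≈279.8) = $1,103,578.11
TC(tier 2, Q≈550.0) = $1,102,287.91
Minimum at tier 2: $1,102,287.91

$1,102,287.91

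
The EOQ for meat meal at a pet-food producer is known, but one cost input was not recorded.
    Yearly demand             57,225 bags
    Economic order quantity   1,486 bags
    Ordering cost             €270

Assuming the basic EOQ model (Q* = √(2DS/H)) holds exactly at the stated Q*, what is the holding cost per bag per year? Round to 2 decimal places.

€13.99

From Q* = √(2DS/H) ⇒ Q*² = 2DS/H.
H = 2DS / Q² = 2 × 57,225 × 270 / 1,486² = 13.9940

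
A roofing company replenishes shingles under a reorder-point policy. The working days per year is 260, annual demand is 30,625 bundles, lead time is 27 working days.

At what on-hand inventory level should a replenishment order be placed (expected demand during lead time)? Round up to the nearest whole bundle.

3,181 bundles

Daily demand d = 30,625 / 260 = 117.788 bundles/day
Demand during lead time = 117.788 × 27 = 3,180.29
Reorder point = 3,180.29 → round up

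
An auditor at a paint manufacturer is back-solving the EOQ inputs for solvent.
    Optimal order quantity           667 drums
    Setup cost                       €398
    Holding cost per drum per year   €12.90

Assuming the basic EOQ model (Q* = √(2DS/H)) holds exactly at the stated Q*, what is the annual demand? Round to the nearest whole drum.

7,210 drums per year

EOQ relation: Q² = 2DS/H, so rearrange for the unknown.
D = Q²H / (2S) = 667² × 12.9 / (2 × 398) = 7,209.88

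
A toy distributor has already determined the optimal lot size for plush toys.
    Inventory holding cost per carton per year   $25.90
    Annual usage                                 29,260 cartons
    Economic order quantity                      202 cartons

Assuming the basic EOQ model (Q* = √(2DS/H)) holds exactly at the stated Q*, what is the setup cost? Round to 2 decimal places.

EOQ relation: Q² = 2DS/H, so rearrange for the unknown.
S = Q²H / (2D) = 202² × 25.9 / (2 × 29,260) = 18.0592

$18.06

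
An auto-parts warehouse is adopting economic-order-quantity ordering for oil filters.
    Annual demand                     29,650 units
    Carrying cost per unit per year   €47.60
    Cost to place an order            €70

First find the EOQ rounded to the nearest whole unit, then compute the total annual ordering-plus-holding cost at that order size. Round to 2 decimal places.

Q* = √(2·D·S / H) = √(2·29,650·70 / 47.6) = √87,205.9 ≈ 295.31 → Q = 295 units
Orders/yr = 29,650/295 = 100.508; ordering cost = 100.508 × €70 = €7,035.59
Average inventory = 295/2 = 147.5; holding cost = 147.5 × €47.6 = €7,021.00
Total = €7,035.59 + €7,021.00 = €14,056.59

€14,056.59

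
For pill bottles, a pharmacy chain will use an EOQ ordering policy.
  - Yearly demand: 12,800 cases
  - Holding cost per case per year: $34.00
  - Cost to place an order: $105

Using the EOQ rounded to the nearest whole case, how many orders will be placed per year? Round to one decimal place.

Q* = √(2·D·S / H) = √(2·12,800·105 / 34) = √79,058.8 ≈ 281.17 → Q = 281
Orders per year = D/Q = 12,800 / 281 = 45.552

45.6 orders per year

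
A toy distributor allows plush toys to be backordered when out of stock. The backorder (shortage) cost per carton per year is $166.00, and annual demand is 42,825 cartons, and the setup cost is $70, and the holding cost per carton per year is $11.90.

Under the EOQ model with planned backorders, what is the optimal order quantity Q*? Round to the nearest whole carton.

Q* = √(2DS/H) · √((H + b)/b)
   = √(2 × 42,825 × 70 / 11.9) · √((11.9 + 166) / 166)
   = 709.805 × 1.0352 ≈ 734.81

735 cartons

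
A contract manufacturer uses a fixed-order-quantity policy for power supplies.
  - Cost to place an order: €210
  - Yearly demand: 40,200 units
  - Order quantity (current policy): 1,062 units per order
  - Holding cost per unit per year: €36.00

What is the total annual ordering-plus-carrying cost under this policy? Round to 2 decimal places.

€27,065.15

Ordering: D/Q × S = 40,200/1,062 × €210 = €7,949.15
Holding:  Q/2 × H = 1,062/2 × €36 = €19,116.00
Total = €7,949.15 + €19,116.00 = €27,065.15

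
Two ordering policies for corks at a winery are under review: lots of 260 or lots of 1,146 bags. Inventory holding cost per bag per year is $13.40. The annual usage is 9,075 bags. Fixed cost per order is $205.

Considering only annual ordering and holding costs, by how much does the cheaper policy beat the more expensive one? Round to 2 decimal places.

TC(Q) = (D/Q)S + (Q/2)H
TC(260) = (9,075/260)×205 + (260/2)×13.4 = $8,897.29
TC(1,146) = (9,075/1,146)×205 + (1,146/2)×13.4 = $9,301.56
|ΔTC| = |$8,897.29 − $9,301.56| = $404.28

$404.28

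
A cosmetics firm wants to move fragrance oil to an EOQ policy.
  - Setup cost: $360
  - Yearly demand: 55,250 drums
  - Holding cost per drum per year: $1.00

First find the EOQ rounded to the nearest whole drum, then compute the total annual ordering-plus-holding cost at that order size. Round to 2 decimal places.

$6,307.14

Optimal lot size Q* = (2 × 55,250 × $360 / $1)^½ ≈ 6,307.14 → Q = 6,307 drums
Ordering: D/Q × S = 55,250/6,307 × $360 = $3,153.64
Holding:  Q/2 × H = 6,307/2 × $1 = $3,153.50
Total = $3,153.64 + $3,153.50 = $6,307.14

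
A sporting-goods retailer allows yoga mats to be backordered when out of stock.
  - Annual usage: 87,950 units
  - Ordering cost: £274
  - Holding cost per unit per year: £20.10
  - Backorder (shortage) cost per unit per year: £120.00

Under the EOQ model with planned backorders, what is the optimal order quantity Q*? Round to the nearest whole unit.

Basic EOQ = √(2·87,950·274/20.1) = 1,548.496
Backorder adjustment √((H+b)/b) = √((20.1+120)/120) = 1.0805
Q* = 1,548.496 × 1.0805 ≈ 1,673.16

1,673 units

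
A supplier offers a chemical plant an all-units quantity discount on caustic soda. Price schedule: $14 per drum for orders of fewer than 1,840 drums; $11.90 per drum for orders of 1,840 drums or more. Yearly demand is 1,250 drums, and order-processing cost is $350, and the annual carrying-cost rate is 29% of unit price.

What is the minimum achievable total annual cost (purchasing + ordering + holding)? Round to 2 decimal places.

H₁ = 29%×$14 = $4.0600;  H₂ = 29%×$11.90 = $3.4510
EOQ₁ = √(2×1,250×350/4.0600) = 464.24  (< 1,840, feasible at tier 1)
EOQ₂ = √(2×1,250×350/3.4510) = 503.54  (< 1,840 → use Q = 1,840 at tier-2 price)
TC(tier 1 (EOQ₁), Q≈464.2) = $19,384.81
TC(tier 2, Q≈1,840.0) = $18,287.69
Minimum at tier 2: $18,287.69

$18,287.69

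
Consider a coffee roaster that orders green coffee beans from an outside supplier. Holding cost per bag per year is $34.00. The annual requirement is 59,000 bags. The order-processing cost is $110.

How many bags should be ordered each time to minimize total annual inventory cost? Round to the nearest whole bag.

618 bags

2DS/H = 2·59,000·110/34 = 381,764.71
EOQ = √381,764.71 ≈ 617.87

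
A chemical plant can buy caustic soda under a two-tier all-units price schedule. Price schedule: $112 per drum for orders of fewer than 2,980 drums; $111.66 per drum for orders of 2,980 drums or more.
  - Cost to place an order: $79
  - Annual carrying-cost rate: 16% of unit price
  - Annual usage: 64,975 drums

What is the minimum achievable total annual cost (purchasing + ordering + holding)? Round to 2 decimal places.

H₁ = 16%×$112 = $17.9200;  H₂ = 16%×$111.66 = $17.8656
EOQ₁ = √(2×64,975×79/17.9200) = 756.89  (< 2,980, feasible at tier 1)
EOQ₂ = √(2×64,975×79/17.8656) = 758.04  (< 2,980 → use Q = 2,980 at tier-2 price)
TC(tier 1 (EOQ₁), Q≈756.9) = $7,290,763.47
TC(tier 2, Q≈2,980.0) = $7,283,450.74
Minimum at tier 2: $7,283,450.74

$7,283,450.74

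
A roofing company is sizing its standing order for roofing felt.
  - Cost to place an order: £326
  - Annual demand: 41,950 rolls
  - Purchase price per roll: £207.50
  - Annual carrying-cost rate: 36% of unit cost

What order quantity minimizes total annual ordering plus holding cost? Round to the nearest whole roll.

605 rolls

Holding cost per roll per year: H = 36% × £207.5 = £74.7000
2DS/H = 2·41,950·326/74.7 = 366,149.93
EOQ = √366,149.93 ≈ 605.10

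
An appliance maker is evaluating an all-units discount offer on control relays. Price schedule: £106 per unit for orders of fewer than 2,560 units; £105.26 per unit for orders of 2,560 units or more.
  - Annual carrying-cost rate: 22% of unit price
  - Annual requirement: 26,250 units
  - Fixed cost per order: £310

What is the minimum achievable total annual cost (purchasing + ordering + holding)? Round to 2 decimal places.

H₁ = 22%×£106 = £23.3200;  H₂ = 22%×£105.26 = £23.1572
EOQ₁ = √(2×26,250×310/23.3200) = 835.40  (< 2,560, feasible at tier 1)
EOQ₂ = √(2×26,250×310/23.1572) = 838.33  (< 2,560 → use Q = 2,560 at tier-2 price)
TC(tier 1 (EOQ₁), Q≈835.4) = £2,801,981.61
TC(tier 2, Q≈2,560.0) = £2,795,894.93
Minimum at tier 2: £2,795,894.93

£2,795,894.93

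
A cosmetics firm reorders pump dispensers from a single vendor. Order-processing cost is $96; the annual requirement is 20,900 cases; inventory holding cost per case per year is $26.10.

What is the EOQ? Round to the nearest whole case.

392 cases

EOQ = √(2DS/H) = √(2 × 20,900 × 96 / 26.1)
    = √(153,747.13) ≈ 392.11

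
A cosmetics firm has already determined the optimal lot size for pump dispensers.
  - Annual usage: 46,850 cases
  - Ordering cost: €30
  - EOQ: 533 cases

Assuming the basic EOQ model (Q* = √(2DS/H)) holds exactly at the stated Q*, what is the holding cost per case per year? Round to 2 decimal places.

€9.89

From Q* = √(2DS/H) ⇒ Q*² = 2DS/H.
H = 2DS / Q² = 2 × 46,850 × 30 / 533² = 9.8948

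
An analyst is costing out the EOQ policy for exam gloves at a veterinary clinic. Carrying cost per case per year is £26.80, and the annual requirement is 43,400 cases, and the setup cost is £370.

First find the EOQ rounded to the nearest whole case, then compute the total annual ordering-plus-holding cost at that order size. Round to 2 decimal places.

£29,337.84

Q* = √(2·D·S / H) = √(2·43,400·370 / 26.8) = √1,198,358.2 ≈ 1,094.70 → Q = 1,095 cases
Orders/yr = 43,400/1,095 = 39.635; ordering cost = 39.635 × £370 = £14,664.84
Average inventory = 1,095/2 = 547.5; holding cost = 547.5 × £26.8 = £14,673.00
Total = £14,664.84 + £14,673.00 = £29,337.84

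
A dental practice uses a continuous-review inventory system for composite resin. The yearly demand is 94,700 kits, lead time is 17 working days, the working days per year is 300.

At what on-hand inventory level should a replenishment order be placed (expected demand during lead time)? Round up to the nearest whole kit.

Daily demand d = 94,700 / 300 = 315.667 kits/day
Demand during lead time = 315.667 × 17 = 5,366.33
Reorder point = 5,366.33 → round up

5,367 kits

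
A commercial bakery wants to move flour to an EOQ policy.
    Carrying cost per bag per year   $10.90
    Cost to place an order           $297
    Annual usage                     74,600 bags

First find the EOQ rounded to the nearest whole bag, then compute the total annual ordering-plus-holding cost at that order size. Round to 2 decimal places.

$21,977.38

Q* = √(2·D·S / H) = √(2·74,600·297 / 10.9) = √4,065,357.8 ≈ 2,016.27 → Q = 2,016 bags
Annual ordering cost = (D/Q)·S = (74,600/2,016) × 297 = $10,990.18
Annual holding cost  = (Q/2)·H = (2,016/2) × 10.9 = $10,987.20
Total = $10,990.18 + $10,987.20 = $21,977.38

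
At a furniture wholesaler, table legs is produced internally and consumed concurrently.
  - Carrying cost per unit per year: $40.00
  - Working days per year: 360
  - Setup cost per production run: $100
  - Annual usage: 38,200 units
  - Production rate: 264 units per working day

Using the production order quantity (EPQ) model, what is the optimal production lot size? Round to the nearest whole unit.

Daily demand d = 38,200/360 = 106.111; p = 264; 1 − d/p = 0.59806
EPQ = √(2DS / (H(1 − d/p)))
    = √(2 × 38,200 × 100 / (40 × 0.59806)) ≈ 565.12

565 units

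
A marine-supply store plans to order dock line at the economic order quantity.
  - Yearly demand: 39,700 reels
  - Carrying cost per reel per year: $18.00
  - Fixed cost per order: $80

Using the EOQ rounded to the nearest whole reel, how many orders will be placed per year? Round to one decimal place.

66.8 orders per year

Optimal lot size Q* = (2 × 39,700 × $80 / $18)^½ ≈ 594.04 → Q = 594
N = D/Q = 39,700/594 ≈ 66.835 orders/yr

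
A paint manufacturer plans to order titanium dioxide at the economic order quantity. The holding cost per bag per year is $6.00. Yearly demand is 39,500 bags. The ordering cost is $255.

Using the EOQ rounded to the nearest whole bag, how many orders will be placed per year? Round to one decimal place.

2DS/H = 2·39,500·255/6 = 3,357,500.00
EOQ = √3,357,500.00 ≈ 1,832.35 → Q = 1,832
N = D/Q = 39,500/1,832 ≈ 21.561 orders/yr

21.6 orders per year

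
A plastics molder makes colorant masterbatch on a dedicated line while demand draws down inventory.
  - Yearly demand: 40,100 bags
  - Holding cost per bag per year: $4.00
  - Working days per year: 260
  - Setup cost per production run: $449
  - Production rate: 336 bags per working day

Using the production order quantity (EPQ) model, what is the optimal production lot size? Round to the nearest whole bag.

d = 40,100/260 = 154.2308 bags/day;  effective holding cost H(1 − d/p) = 4·(1 − 154.2308/336) = 2.16392
Q* = √(2DS / H_eff) = √(2·40,100·449 / 2.16392) ≈ 4,079.34

4,079 bags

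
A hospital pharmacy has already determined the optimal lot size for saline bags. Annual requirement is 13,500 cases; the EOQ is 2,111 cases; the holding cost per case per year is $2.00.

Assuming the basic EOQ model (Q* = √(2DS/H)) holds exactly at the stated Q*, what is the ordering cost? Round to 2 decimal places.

$330.10

Since Q* = (2DS/H)^½, squaring gives Q*²·H = 2DS.
S = Q²H / (2D) = 2,111² × 2 / (2 × 13,500) = 330.0979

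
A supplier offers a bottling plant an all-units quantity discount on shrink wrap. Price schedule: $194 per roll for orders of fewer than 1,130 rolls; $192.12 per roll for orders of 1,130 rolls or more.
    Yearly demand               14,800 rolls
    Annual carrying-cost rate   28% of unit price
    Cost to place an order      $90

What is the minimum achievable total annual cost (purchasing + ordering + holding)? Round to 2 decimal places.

H₁ = 28%×$194 = $54.3200;  H₂ = 28%×$192.12 = $53.7936
EOQ₁ = √(2×14,800×90/54.3200) = 221.46  (< 1,130, feasible at tier 1)
EOQ₂ = √(2×14,800×90/53.7936) = 222.54  (< 1,130 → use Q = 1,130 at tier-2 price)
TC(tier 1 (EOQ₁), Q≈221.5) = $2,883,229.48
TC(tier 2, Q≈1,130.0) = $2,874,948.15
Minimum at tier 2: $2,874,948.15

$2,874,948.15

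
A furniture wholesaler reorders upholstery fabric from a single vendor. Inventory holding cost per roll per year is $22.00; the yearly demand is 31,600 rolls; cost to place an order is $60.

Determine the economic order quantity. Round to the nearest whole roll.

Q* = √(2·D·S / H) = √(2·31,600·60 / 22) = √172,363.6 ≈ 415.17

415 rolls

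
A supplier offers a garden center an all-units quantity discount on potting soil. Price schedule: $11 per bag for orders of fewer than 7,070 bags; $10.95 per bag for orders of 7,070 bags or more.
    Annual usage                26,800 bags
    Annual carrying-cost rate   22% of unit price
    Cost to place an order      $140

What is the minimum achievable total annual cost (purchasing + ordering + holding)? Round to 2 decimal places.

H₁ = 22%×$11 = $2.4200;  H₂ = 22%×$10.95 = $2.4090
EOQ₁ = √(2×26,800×140/2.4200) = 1,760.92  (< 7,070, feasible at tier 1)
EOQ₂ = √(2×26,800×140/2.4090) = 1,764.93  (< 7,070 → use Q = 7,070 at tier-2 price)
TC(tier 1 (EOQ₁), Q≈1,760.9) = $299,061.42
TC(tier 2, Q≈7,070.0) = $302,506.51
Minimum at tier 1 (EOQ₁): $299,061.42

$299,061.42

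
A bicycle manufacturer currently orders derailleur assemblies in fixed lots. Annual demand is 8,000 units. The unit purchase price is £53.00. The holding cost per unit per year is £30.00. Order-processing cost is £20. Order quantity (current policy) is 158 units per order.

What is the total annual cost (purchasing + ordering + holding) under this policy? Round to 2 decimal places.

£427,382.66

Annual ordering cost = (D/Q)·S = (8,000/158) × 20 = £1,012.66
Annual holding cost  = (Q/2)·H = (158/2) × 30 = £2,370.00
Purchase cost = D·C = 8,000 × 53 = £424,000.00
Total = £1,012.66 + £2,370.00 + £424,000.00 = £427,382.66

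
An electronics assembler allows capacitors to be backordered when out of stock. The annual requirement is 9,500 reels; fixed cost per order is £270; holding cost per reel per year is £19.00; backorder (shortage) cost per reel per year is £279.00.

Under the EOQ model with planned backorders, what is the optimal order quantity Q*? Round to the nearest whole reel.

537 reels

Q* = √(2DS/H) · √((H + b)/b)
   = √(2 × 9,500 × 270 / 19) · √((19 + 279) / 279)
   = 519.615 × 1.0335 ≈ 537.02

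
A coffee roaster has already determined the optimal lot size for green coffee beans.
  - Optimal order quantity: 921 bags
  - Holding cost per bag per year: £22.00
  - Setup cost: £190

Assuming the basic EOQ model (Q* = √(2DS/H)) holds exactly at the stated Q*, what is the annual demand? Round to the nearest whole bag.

49,109 bags per year

EOQ relation: Q² = 2DS/H, so rearrange for the unknown.
D = Q²H / (2S) = 921² × 22 / (2 × 190) = 49,108.69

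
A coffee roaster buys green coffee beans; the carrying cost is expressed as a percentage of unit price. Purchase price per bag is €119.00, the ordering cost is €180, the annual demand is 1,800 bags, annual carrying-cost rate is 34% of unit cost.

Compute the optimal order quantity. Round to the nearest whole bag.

127 bags

Holding cost per bag per year: H = 34% × €119 = €40.4600
2DS/H = 2·1,800·180/40.46 = 16,015.82
EOQ = √16,015.82 ≈ 126.55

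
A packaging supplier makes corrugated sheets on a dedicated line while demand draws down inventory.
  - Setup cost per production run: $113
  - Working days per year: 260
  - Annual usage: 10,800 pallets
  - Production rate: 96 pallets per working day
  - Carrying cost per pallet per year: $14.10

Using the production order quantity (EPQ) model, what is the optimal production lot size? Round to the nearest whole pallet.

552 pallets

d = 10,800/260 = 41.5385 pallets/day;  effective holding cost H(1 − d/p) = 14.1·(1 − 41.5385/96) = 7.99904
Q* = √(2DS / H_eff) = √(2·10,800·113 / 7.99904) ≈ 552.39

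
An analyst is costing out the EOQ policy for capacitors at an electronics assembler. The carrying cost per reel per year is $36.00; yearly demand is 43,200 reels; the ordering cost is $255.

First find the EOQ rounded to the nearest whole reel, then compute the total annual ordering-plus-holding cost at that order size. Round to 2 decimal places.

Optimal lot size Q* = (2 × 43,200 × $255 / $36)^½ ≈ 782.30 → Q = 782 reels
Orders/yr = 43,200/782 = 55.243; ordering cost = 55.243 × $255 = $14,086.96
Average inventory = 782/2 = 391; holding cost = 391 × $36 = $14,076.00
Total = $14,086.96 + $14,076.00 = $28,162.96

$28,162.96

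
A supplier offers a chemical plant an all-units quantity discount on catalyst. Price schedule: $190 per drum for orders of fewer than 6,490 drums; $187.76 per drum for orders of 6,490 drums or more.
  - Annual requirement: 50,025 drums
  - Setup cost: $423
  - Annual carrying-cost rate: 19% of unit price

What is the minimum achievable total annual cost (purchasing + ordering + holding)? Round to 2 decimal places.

$9,511,717.92

H₁ = 19%×$190 = $36.1000;  H₂ = 19%×$187.76 = $35.6744
EOQ₁ = √(2×50,025×423/36.1000) = 1,082.74  (< 6,490, feasible at tier 1)
EOQ₂ = √(2×50,025×423/35.6744) = 1,089.18  (< 6,490 → use Q = 6,490 at tier-2 price)
TC(tier 1 (EOQ₁), Q≈1,082.7) = $9,543,837.00
TC(tier 2, Q≈6,490.0) = $9,511,717.92
Minimum at tier 2: $9,511,717.92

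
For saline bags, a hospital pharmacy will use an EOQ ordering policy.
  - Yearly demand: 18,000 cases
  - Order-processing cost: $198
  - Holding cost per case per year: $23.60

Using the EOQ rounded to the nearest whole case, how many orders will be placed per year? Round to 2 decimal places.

32.73 orders per year

Optimal lot size Q* = (2 × 18,000 × $198 / $23.6)^½ ≈ 549.58 → Q = 550
N = D/Q = 18,000/550 ≈ 32.727 orders/yr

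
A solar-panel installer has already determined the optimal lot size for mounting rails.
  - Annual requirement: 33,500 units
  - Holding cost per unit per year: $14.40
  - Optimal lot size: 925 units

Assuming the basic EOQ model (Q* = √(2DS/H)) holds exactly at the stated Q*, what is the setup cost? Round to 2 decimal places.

$183.90

From Q* = √(2DS/H) ⇒ Q*² = 2DS/H.
S = Q²H / (2D) = 925² × 14.4 / (2 × 33,500) = 183.8955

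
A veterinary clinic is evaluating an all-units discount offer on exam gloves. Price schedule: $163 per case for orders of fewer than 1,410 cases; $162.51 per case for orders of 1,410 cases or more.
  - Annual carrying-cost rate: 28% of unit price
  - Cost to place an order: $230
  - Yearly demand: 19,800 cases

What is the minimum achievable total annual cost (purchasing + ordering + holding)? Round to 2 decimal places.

$3,247,788.46

H₁ = 28%×$163 = $45.6400;  H₂ = 28%×$162.51 = $45.5028
EOQ₁ = √(2×19,800×230/45.6400) = 446.72  (< 1,410, feasible at tier 1)
EOQ₂ = √(2×19,800×230/45.5028) = 447.40  (< 1,410 → use Q = 1,410 at tier-2 price)
TC(tier 1 (EOQ₁), Q≈446.7) = $3,247,788.46
TC(tier 2, Q≈1,410.0) = $3,253,007.26
Minimum at tier 1 (EOQ₁): $3,247,788.46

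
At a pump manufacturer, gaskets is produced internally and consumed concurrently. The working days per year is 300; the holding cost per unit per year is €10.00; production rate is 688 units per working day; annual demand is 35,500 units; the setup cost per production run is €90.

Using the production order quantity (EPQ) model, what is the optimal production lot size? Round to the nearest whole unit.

878 units

Daily demand d = 35,500/300 = 118.333; p = 688; 1 − d/p = 0.82800
EPQ = √(2DS / (H(1 − d/p)))
    = √(2 × 35,500 × 90 / (10 × 0.82800)) ≈ 878.48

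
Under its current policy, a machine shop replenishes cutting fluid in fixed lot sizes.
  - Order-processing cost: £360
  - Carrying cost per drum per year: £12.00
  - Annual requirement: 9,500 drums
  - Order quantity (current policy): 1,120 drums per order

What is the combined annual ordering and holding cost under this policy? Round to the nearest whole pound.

£9,774

Orders/yr = 9,500/1,120 = 8.482; ordering cost = 8.482 × £360 = £3,053.57
Average inventory = 1,120/2 = 560; holding cost = 560 × £12 = £6,720.00
Total = £3,053.57 + £6,720.00 = £9,773.57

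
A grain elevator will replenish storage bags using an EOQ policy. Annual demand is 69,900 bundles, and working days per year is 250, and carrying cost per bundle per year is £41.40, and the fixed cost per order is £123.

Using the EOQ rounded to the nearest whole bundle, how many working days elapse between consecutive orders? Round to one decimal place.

2.3 days

Q* = √(2·D·S / H) = √(2·69,900·123 / 41.4) = √415,347.8 ≈ 644.47 → Q = 644 bundles
Cycle time = (working days × Q)/D = (250 × 644) / 69,900 = 2.303 days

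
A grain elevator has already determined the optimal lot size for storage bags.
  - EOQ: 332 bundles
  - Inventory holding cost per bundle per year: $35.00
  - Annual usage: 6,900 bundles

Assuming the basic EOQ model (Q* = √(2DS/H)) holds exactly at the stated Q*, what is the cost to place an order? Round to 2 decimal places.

$279.55

EOQ relation: Q² = 2DS/H, so rearrange for the unknown.
S = Q²H / (2D) = 332² × 35 / (2 × 6,900) = 279.5536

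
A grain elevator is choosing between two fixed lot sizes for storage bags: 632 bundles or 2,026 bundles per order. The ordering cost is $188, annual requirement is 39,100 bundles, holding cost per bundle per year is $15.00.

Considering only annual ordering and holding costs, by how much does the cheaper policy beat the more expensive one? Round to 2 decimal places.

TC(Q) = (D/Q)S + (Q/2)H
TC(632) = (39,100/632)×188 + (632/2)×15 = $16,371.01
TC(2,026) = (39,100/2,026)×188 + (2,026/2)×15 = $18,823.23
|ΔTC| = |$16,371.01 − $18,823.23| = $2,452.22

$2,452.22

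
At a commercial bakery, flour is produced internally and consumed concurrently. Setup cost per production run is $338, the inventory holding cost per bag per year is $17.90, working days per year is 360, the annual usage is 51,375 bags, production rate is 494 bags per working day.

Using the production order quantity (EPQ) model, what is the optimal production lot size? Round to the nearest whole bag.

1,652 bags

d = 51,375/360 = 142.7083 bags/day;  effective holding cost H(1 − d/p) = 17.9·(1 − 142.7083/494) = 12.72899
Q* = √(2DS / H_eff) = √(2·51,375·338 / 12.72899) ≈ 1,651.78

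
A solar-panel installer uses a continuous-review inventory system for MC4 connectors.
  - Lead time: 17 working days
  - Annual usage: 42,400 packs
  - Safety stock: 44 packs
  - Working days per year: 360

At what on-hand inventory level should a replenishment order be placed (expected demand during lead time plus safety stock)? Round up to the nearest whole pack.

2,047 packs

Daily demand d = 42,400 / 360 = 117.778 packs/day
Demand during lead time = 117.778 × 17 = 2,002.22
Reorder point = 2,002.22 + 44 = 2,046.22 → round up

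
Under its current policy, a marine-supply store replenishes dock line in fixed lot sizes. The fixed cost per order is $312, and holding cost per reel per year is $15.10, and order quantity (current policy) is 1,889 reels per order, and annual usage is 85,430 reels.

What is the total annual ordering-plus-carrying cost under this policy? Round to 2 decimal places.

$28,372.15

Ordering: D/Q × S = 85,430/1,889 × $312 = $14,110.20
Holding:  Q/2 × H = 1,889/2 × $15.1 = $14,261.95
Total = $14,110.20 + $14,261.95 = $28,372.15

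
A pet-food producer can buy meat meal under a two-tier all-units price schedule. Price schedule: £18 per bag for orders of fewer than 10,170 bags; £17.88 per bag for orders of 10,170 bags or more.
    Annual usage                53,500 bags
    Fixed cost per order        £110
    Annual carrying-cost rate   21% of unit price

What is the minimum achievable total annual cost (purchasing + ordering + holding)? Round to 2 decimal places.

H₁ = 21%×£18 = £3.7800;  H₂ = 21%×£17.88 = £3.7548
EOQ₁ = √(2×53,500×110/3.7800) = 1,764.58  (< 10,170, feasible at tier 1)
EOQ₂ = √(2×53,500×110/3.7548) = 1,770.50  (< 10,170 → use Q = 10,170 at tier-2 price)
TC(tier 1 (EOQ₁), Q≈1,764.6) = £969,670.13
TC(tier 2, Q≈10,170.0) = £976,251.82
Minimum at tier 1 (EOQ₁): £969,670.13

£969,670.13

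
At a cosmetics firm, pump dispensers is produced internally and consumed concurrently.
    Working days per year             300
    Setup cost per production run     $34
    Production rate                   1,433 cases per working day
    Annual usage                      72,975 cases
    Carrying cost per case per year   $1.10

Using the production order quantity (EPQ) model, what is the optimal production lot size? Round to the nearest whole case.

Daily demand d = 72,975/300 = 243.250; p = 1433; 1 − d/p = 0.83025
EPQ = √(2DS / (H(1 − d/p)))
    = √(2 × 72,975 × 34 / (1.1 × 0.83025)) ≈ 2,330.99

2,331 cases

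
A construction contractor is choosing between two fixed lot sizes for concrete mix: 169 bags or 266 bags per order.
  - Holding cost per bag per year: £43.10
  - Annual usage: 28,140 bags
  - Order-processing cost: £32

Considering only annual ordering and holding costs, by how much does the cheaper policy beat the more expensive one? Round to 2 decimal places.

£147.33

For each Q, cost = (D/Q)·S + (Q/2)·H.
TC(169) = (28,140/169)×32 + (169/2)×43.1 = £8,970.23
TC(266) = (28,140/266)×32 + (266/2)×43.1 = £9,117.56
|ΔTC| = |£8,970.23 − £9,117.56| = £147.33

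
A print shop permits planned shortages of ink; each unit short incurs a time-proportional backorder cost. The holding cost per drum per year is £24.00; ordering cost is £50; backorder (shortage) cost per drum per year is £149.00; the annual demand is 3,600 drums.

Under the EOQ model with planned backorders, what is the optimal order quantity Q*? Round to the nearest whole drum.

132 drums

Q* = √(2DS/H) · √((H + b)/b)
   = √(2 × 3,600 × 50 / 24) · √((24 + 149) / 149)
   = 122.474 × 1.0775 ≈ 131.97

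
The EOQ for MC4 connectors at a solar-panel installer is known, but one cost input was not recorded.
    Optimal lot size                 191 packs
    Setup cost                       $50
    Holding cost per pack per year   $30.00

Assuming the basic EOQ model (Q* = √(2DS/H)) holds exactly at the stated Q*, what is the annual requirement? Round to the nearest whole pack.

Since Q* = (2DS/H)^½, squaring gives Q*²·H = 2DS.
D = Q²H / (2S) = 191² × 30 / (2 × 50) = 10,944.30

10,944 packs per year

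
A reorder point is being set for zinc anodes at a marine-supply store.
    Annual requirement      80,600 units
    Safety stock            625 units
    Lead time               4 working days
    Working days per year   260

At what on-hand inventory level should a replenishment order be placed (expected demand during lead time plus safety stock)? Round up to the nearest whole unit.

Daily demand d = 80,600 / 260 = 310.000 units/day
Demand during lead time = 310.000 × 4 = 1,240.00
Reorder point = 1,240.00 + 625 = 1,865.00 → round up

1,865 units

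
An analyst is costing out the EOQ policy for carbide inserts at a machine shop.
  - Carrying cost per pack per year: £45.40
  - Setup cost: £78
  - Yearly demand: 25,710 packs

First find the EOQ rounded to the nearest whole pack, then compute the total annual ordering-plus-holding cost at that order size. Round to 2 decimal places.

Optimal lot size Q* = (2 × 25,710 × £78 / £45.4)^½ ≈ 297.23 → Q = 297 packs
Ordering: D/Q × S = 25,710/297 × £78 = £6,752.12
Holding:  Q/2 × H = 297/2 × £45.4 = £6,741.90
Total = £6,752.12 + £6,741.90 = £13,494.02

£13,494.02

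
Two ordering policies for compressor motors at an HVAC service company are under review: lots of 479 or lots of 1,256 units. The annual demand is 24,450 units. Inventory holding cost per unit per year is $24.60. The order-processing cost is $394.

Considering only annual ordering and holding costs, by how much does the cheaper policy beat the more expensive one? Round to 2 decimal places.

$2,884.35

Annual cost at Q: ordering D·S/Q plus holding Q·H/2.
TC(479) = (24,450/479)×394 + (479/2)×24.6 = $26,002.97
TC(1,256) = (24,450/1,256)×394 + (1,256/2)×24.6 = $23,118.62
Cheaper: Q = 1,256.  Difference = $2,884.35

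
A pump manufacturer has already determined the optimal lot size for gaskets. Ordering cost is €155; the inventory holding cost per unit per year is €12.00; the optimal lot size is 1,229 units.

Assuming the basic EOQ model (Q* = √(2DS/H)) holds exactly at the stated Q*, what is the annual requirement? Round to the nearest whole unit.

Since Q* = (2DS/H)^½, squaring gives Q*²·H = 2DS.
D = Q²H / (2S) = 1,229² × 12 / (2 × 155) = 58,468.68

58,469 units per year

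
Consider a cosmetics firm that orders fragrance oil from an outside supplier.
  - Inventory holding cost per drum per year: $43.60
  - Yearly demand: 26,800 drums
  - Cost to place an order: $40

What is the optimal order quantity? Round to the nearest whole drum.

Optimal lot size Q* = (2 × 26,800 × $40 / $43.6)^½ ≈ 221.75

222 drums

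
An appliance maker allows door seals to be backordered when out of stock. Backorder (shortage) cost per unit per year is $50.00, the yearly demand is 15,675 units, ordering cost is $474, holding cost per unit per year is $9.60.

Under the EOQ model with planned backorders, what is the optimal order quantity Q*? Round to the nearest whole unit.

1,358 units

Q* = √(2DS/H) · √((H + b)/b)
   = √(2 × 15,675 × 474 / 9.6) · √((9.6 + 50) / 50)
   = 1,244.149 × 1.0918 ≈ 1,358.35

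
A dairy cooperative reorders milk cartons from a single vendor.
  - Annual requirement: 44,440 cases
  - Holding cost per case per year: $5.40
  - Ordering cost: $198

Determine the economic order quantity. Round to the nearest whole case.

Optimal lot size Q* = (2 × 44,440 × $198 / $5.4)^½ ≈ 1,805.25

1,805 cases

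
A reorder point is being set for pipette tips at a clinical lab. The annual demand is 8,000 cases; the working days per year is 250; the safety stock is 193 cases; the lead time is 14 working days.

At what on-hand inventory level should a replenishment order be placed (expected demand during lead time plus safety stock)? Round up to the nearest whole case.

641 cases

Daily demand d = 8,000 / 250 = 32.000 cases/day
Demand during lead time = 32.000 × 14 = 448.00
Reorder point = 448.00 + 193 = 641.00 → round up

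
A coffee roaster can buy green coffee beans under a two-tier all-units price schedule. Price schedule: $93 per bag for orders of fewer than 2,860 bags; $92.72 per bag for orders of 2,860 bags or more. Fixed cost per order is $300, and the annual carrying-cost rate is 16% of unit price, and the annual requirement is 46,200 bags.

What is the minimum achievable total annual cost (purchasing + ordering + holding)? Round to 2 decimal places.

H₁ = 16%×$93 = $14.8800;  H₂ = 16%×$92.72 = $14.8352
EOQ₁ = √(2×46,200×300/14.8800) = 1,364.88  (< 2,860, feasible at tier 1)
EOQ₂ = √(2×46,200×300/14.8352) = 1,366.94  (< 2,860 → use Q = 2,860 at tier-2 price)
TC(tier 1 (EOQ₁), Q≈1,364.9) = $4,316,909.45
TC(tier 2, Q≈2,860.0) = $4,309,724.49
Minimum at tier 2: $4,309,724.49

$4,309,724.49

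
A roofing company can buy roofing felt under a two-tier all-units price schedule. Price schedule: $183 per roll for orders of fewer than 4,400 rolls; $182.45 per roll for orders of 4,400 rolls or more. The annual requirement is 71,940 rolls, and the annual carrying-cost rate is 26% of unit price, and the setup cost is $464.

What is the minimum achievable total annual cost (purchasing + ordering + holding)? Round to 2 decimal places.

H₁ = 26%×$183 = $47.5800;  H₂ = 26%×$182.45 = $47.4370
EOQ₁ = √(2×71,940×464/47.5800) = 1,184.53  (< 4,400, feasible at tier 1)
EOQ₂ = √(2×71,940×464/47.4370) = 1,186.32  (< 4,400 → use Q = 4,400 at tier-2 price)
TC(tier 1 (EOQ₁), Q≈1,184.5) = $13,221,380.06
TC(tier 2, Q≈4,400.0) = $13,237,400.80
Minimum at tier 1 (EOQ₁): $13,221,380.06

$13,221,380.06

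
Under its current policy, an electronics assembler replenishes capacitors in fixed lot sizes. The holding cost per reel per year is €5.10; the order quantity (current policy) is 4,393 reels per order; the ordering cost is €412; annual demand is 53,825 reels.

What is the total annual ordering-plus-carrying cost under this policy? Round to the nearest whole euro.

€16,250

Annual ordering cost = (D/Q)·S = (53,825/4,393) × 412 = €5,048.01
Annual holding cost  = (Q/2)·H = (4,393/2) × 5.1 = €11,202.15
Total = €5,048.01 + €11,202.15 = €16,250.16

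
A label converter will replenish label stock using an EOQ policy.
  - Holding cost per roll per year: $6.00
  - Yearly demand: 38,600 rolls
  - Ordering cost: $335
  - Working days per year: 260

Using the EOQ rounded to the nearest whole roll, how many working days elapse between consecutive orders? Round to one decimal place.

14.0 days

EOQ = √(2DS/H) = √(2 × 38,600 × 335 / 6)
    = √(4,310,333.33) ≈ 2,076.13 → Q = 2,076 rolls
Cycle time = (working days × Q)/D = (260 × 2,076) / 38,600 = 13.983 days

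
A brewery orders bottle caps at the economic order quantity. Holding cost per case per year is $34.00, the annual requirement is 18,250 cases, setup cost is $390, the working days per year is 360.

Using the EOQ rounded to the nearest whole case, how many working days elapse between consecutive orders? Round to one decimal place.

12.8 days

2DS/H = 2·18,250·390/34 = 418,676.47
EOQ = √418,676.47 ≈ 647.05 → Q = 647 cases
Days between orders = 360 / (D/Q) = 360 / 28.207 ≈ 12.763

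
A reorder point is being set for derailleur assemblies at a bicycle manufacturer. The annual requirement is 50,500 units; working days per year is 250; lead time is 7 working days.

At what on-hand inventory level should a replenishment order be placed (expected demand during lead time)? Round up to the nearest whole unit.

Daily demand d = 50,500 / 250 = 202.000 units/day
Demand during lead time = 202.000 × 7 = 1,414.00
Reorder point = 1,414.00 → round up

1,414 units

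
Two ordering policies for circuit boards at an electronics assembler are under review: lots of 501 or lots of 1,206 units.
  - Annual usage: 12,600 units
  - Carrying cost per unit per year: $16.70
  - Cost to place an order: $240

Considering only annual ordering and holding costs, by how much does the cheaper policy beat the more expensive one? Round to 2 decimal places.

For each Q, cost = (D/Q)·S + (Q/2)·H.
TC(501) = (12,600/501)×240 + (501/2)×16.7 = $10,219.28
TC(1,206) = (12,600/1,206)×240 + (1,206/2)×16.7 = $12,577.56
Lots of 501 are cheaper by $2,358.28.

$2,358.28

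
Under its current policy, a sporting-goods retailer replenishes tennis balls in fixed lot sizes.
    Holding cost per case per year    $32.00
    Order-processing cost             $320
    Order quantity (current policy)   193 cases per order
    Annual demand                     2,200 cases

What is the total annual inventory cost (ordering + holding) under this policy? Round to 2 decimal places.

Orders/yr = 2,200/193 = 11.399; ordering cost = 11.399 × $320 = $3,647.67
Average inventory = 193/2 = 96.5; holding cost = 96.5 × $32 = $3,088.00
Total = $3,647.67 + $3,088.00 = $6,735.67

$6,735.67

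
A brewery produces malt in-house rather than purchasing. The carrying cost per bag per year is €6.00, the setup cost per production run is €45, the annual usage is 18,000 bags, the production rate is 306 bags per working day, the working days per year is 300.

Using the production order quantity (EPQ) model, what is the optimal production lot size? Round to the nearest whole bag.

d = 18,000/300 = 60.0000 bags/day;  effective holding cost H(1 − d/p) = 6·(1 − 60.0000/306) = 4.82353
Q* = √(2DS / H_eff) = √(2·18,000·45 / 4.82353) ≈ 579.53

580 bags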